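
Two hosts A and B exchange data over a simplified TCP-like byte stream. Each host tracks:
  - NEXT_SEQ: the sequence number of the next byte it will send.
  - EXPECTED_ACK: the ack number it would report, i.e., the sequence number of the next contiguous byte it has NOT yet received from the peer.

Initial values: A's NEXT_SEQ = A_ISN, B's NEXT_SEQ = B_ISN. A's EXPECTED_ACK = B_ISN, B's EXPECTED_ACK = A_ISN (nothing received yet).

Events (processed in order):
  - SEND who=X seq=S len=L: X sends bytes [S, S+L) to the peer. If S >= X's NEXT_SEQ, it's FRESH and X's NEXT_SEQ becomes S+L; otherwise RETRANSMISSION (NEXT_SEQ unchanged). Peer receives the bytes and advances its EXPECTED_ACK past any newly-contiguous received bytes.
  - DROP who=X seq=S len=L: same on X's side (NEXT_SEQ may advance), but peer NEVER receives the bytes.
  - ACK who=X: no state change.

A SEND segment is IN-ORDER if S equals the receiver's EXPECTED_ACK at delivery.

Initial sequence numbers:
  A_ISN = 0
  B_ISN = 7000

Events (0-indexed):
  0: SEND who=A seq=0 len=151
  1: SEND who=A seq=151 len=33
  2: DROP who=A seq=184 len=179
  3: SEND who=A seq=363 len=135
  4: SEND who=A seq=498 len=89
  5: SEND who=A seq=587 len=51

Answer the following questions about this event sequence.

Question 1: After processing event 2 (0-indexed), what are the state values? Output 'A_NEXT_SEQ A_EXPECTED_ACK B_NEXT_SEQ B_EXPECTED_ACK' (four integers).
After event 0: A_seq=151 A_ack=7000 B_seq=7000 B_ack=151
After event 1: A_seq=184 A_ack=7000 B_seq=7000 B_ack=184
After event 2: A_seq=363 A_ack=7000 B_seq=7000 B_ack=184

363 7000 7000 184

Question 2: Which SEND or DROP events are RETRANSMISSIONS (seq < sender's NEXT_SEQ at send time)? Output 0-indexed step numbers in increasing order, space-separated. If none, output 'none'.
Answer: none

Derivation:
Step 0: SEND seq=0 -> fresh
Step 1: SEND seq=151 -> fresh
Step 2: DROP seq=184 -> fresh
Step 3: SEND seq=363 -> fresh
Step 4: SEND seq=498 -> fresh
Step 5: SEND seq=587 -> fresh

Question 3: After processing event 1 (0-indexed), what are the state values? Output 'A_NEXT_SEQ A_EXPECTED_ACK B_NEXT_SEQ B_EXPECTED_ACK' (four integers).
After event 0: A_seq=151 A_ack=7000 B_seq=7000 B_ack=151
After event 1: A_seq=184 A_ack=7000 B_seq=7000 B_ack=184

184 7000 7000 184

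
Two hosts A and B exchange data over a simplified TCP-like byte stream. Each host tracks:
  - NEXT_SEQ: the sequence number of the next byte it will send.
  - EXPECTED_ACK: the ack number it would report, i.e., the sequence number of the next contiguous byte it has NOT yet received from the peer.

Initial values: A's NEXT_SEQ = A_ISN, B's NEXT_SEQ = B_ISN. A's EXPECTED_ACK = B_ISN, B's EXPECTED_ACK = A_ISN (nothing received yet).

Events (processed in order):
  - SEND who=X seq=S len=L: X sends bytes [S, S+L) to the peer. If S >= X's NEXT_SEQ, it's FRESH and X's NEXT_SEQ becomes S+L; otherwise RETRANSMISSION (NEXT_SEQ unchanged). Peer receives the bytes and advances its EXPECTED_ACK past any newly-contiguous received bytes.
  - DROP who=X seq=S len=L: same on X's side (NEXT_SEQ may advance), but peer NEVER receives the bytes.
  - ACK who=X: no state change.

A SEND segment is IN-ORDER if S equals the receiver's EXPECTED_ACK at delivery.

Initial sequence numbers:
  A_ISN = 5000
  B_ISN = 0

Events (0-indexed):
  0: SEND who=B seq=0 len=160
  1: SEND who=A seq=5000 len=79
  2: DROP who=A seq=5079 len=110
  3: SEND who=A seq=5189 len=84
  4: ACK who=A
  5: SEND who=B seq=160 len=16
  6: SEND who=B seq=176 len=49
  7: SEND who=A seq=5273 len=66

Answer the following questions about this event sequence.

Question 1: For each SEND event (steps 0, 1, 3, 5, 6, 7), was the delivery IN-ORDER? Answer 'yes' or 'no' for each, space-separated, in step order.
Step 0: SEND seq=0 -> in-order
Step 1: SEND seq=5000 -> in-order
Step 3: SEND seq=5189 -> out-of-order
Step 5: SEND seq=160 -> in-order
Step 6: SEND seq=176 -> in-order
Step 7: SEND seq=5273 -> out-of-order

Answer: yes yes no yes yes no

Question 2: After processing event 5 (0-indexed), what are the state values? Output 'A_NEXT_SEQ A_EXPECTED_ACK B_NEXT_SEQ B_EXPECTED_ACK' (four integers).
After event 0: A_seq=5000 A_ack=160 B_seq=160 B_ack=5000
After event 1: A_seq=5079 A_ack=160 B_seq=160 B_ack=5079
After event 2: A_seq=5189 A_ack=160 B_seq=160 B_ack=5079
After event 3: A_seq=5273 A_ack=160 B_seq=160 B_ack=5079
After event 4: A_seq=5273 A_ack=160 B_seq=160 B_ack=5079
After event 5: A_seq=5273 A_ack=176 B_seq=176 B_ack=5079

5273 176 176 5079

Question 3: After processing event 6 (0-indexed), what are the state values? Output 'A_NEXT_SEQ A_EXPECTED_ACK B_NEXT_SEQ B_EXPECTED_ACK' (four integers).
After event 0: A_seq=5000 A_ack=160 B_seq=160 B_ack=5000
After event 1: A_seq=5079 A_ack=160 B_seq=160 B_ack=5079
After event 2: A_seq=5189 A_ack=160 B_seq=160 B_ack=5079
After event 3: A_seq=5273 A_ack=160 B_seq=160 B_ack=5079
After event 4: A_seq=5273 A_ack=160 B_seq=160 B_ack=5079
After event 5: A_seq=5273 A_ack=176 B_seq=176 B_ack=5079
After event 6: A_seq=5273 A_ack=225 B_seq=225 B_ack=5079

5273 225 225 5079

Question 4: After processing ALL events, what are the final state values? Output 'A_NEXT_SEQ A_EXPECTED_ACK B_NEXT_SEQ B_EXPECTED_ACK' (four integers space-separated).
After event 0: A_seq=5000 A_ack=160 B_seq=160 B_ack=5000
After event 1: A_seq=5079 A_ack=160 B_seq=160 B_ack=5079
After event 2: A_seq=5189 A_ack=160 B_seq=160 B_ack=5079
After event 3: A_seq=5273 A_ack=160 B_seq=160 B_ack=5079
After event 4: A_seq=5273 A_ack=160 B_seq=160 B_ack=5079
After event 5: A_seq=5273 A_ack=176 B_seq=176 B_ack=5079
After event 6: A_seq=5273 A_ack=225 B_seq=225 B_ack=5079
After event 7: A_seq=5339 A_ack=225 B_seq=225 B_ack=5079

Answer: 5339 225 225 5079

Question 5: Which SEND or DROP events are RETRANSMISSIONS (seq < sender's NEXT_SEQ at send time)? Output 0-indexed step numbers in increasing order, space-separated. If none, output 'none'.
Answer: none

Derivation:
Step 0: SEND seq=0 -> fresh
Step 1: SEND seq=5000 -> fresh
Step 2: DROP seq=5079 -> fresh
Step 3: SEND seq=5189 -> fresh
Step 5: SEND seq=160 -> fresh
Step 6: SEND seq=176 -> fresh
Step 7: SEND seq=5273 -> fresh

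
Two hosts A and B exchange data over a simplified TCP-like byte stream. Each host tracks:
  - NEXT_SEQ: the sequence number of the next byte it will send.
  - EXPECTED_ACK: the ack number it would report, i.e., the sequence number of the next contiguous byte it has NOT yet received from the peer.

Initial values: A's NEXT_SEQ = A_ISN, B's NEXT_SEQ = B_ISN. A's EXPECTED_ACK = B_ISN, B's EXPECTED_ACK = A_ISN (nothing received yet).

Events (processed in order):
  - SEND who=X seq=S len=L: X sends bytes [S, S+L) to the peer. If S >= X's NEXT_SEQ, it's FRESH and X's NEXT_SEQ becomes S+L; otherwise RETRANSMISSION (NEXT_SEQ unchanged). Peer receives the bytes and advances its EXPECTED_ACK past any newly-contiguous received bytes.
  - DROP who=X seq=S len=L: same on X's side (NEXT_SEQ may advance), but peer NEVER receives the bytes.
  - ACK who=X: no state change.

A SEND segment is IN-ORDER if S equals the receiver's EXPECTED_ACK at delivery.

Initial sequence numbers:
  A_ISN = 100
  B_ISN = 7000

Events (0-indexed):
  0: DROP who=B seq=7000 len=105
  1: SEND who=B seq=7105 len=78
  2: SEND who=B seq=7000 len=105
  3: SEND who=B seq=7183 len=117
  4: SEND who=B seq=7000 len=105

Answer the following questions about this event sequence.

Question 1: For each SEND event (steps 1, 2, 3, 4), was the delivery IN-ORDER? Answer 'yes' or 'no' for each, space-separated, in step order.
Step 1: SEND seq=7105 -> out-of-order
Step 2: SEND seq=7000 -> in-order
Step 3: SEND seq=7183 -> in-order
Step 4: SEND seq=7000 -> out-of-order

Answer: no yes yes no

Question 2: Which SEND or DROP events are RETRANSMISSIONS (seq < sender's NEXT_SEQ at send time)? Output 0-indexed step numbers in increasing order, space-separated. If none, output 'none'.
Answer: 2 4

Derivation:
Step 0: DROP seq=7000 -> fresh
Step 1: SEND seq=7105 -> fresh
Step 2: SEND seq=7000 -> retransmit
Step 3: SEND seq=7183 -> fresh
Step 4: SEND seq=7000 -> retransmit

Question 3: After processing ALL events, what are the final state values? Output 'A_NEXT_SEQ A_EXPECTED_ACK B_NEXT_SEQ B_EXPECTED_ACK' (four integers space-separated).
After event 0: A_seq=100 A_ack=7000 B_seq=7105 B_ack=100
After event 1: A_seq=100 A_ack=7000 B_seq=7183 B_ack=100
After event 2: A_seq=100 A_ack=7183 B_seq=7183 B_ack=100
After event 3: A_seq=100 A_ack=7300 B_seq=7300 B_ack=100
After event 4: A_seq=100 A_ack=7300 B_seq=7300 B_ack=100

Answer: 100 7300 7300 100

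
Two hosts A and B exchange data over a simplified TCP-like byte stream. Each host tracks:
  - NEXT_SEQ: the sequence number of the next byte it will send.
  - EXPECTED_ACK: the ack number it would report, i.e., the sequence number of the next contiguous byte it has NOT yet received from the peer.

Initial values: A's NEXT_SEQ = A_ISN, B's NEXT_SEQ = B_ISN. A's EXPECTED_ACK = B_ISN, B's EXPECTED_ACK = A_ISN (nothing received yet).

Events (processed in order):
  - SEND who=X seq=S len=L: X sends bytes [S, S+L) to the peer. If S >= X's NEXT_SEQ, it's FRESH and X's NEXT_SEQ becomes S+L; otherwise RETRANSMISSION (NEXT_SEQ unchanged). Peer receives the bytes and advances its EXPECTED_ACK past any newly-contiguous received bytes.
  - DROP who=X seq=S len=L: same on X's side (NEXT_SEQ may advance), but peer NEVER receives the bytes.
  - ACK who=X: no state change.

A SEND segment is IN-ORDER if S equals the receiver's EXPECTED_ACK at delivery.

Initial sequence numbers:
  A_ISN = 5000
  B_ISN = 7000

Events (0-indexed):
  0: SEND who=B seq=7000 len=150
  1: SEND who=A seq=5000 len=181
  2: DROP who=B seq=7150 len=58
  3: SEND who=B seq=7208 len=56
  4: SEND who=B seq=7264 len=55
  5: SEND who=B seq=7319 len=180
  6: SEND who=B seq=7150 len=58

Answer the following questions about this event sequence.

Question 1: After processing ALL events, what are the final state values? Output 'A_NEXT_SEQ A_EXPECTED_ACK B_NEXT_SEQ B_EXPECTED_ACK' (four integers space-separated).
After event 0: A_seq=5000 A_ack=7150 B_seq=7150 B_ack=5000
After event 1: A_seq=5181 A_ack=7150 B_seq=7150 B_ack=5181
After event 2: A_seq=5181 A_ack=7150 B_seq=7208 B_ack=5181
After event 3: A_seq=5181 A_ack=7150 B_seq=7264 B_ack=5181
After event 4: A_seq=5181 A_ack=7150 B_seq=7319 B_ack=5181
After event 5: A_seq=5181 A_ack=7150 B_seq=7499 B_ack=5181
After event 6: A_seq=5181 A_ack=7499 B_seq=7499 B_ack=5181

Answer: 5181 7499 7499 5181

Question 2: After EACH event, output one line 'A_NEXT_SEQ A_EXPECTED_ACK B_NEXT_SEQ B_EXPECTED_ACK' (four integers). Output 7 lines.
5000 7150 7150 5000
5181 7150 7150 5181
5181 7150 7208 5181
5181 7150 7264 5181
5181 7150 7319 5181
5181 7150 7499 5181
5181 7499 7499 5181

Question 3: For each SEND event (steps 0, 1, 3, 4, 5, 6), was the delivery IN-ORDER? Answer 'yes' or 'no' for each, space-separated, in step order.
Step 0: SEND seq=7000 -> in-order
Step 1: SEND seq=5000 -> in-order
Step 3: SEND seq=7208 -> out-of-order
Step 4: SEND seq=7264 -> out-of-order
Step 5: SEND seq=7319 -> out-of-order
Step 6: SEND seq=7150 -> in-order

Answer: yes yes no no no yes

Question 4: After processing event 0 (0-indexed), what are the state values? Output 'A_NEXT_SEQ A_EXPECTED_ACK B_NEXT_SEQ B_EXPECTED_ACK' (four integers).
After event 0: A_seq=5000 A_ack=7150 B_seq=7150 B_ack=5000

5000 7150 7150 5000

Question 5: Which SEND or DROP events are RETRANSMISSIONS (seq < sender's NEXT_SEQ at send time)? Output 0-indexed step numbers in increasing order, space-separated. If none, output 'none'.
Step 0: SEND seq=7000 -> fresh
Step 1: SEND seq=5000 -> fresh
Step 2: DROP seq=7150 -> fresh
Step 3: SEND seq=7208 -> fresh
Step 4: SEND seq=7264 -> fresh
Step 5: SEND seq=7319 -> fresh
Step 6: SEND seq=7150 -> retransmit

Answer: 6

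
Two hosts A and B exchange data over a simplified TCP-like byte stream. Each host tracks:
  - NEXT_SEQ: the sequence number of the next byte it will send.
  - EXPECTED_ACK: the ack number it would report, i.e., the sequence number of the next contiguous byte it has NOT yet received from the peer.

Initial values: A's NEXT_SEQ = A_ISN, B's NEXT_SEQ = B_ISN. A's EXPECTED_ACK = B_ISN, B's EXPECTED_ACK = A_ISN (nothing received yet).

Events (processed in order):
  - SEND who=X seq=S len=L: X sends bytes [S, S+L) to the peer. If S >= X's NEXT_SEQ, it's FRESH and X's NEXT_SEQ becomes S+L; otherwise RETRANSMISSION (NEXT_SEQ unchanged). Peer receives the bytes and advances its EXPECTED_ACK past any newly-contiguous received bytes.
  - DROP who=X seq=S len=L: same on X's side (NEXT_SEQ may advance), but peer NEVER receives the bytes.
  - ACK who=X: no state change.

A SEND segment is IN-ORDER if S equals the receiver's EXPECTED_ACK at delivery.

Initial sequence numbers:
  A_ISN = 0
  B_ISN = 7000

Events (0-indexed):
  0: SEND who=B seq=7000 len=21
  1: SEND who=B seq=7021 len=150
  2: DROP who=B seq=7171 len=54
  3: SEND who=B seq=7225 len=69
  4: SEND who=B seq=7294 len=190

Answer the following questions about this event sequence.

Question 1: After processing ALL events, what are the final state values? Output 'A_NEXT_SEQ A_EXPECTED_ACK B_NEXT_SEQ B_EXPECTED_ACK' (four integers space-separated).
After event 0: A_seq=0 A_ack=7021 B_seq=7021 B_ack=0
After event 1: A_seq=0 A_ack=7171 B_seq=7171 B_ack=0
After event 2: A_seq=0 A_ack=7171 B_seq=7225 B_ack=0
After event 3: A_seq=0 A_ack=7171 B_seq=7294 B_ack=0
After event 4: A_seq=0 A_ack=7171 B_seq=7484 B_ack=0

Answer: 0 7171 7484 0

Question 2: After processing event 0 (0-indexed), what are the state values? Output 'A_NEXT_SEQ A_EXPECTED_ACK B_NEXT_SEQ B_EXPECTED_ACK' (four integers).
After event 0: A_seq=0 A_ack=7021 B_seq=7021 B_ack=0

0 7021 7021 0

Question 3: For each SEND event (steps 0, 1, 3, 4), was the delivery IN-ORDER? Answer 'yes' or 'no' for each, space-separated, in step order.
Answer: yes yes no no

Derivation:
Step 0: SEND seq=7000 -> in-order
Step 1: SEND seq=7021 -> in-order
Step 3: SEND seq=7225 -> out-of-order
Step 4: SEND seq=7294 -> out-of-order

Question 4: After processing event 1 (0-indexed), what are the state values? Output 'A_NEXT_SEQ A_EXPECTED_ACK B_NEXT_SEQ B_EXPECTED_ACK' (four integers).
After event 0: A_seq=0 A_ack=7021 B_seq=7021 B_ack=0
After event 1: A_seq=0 A_ack=7171 B_seq=7171 B_ack=0

0 7171 7171 0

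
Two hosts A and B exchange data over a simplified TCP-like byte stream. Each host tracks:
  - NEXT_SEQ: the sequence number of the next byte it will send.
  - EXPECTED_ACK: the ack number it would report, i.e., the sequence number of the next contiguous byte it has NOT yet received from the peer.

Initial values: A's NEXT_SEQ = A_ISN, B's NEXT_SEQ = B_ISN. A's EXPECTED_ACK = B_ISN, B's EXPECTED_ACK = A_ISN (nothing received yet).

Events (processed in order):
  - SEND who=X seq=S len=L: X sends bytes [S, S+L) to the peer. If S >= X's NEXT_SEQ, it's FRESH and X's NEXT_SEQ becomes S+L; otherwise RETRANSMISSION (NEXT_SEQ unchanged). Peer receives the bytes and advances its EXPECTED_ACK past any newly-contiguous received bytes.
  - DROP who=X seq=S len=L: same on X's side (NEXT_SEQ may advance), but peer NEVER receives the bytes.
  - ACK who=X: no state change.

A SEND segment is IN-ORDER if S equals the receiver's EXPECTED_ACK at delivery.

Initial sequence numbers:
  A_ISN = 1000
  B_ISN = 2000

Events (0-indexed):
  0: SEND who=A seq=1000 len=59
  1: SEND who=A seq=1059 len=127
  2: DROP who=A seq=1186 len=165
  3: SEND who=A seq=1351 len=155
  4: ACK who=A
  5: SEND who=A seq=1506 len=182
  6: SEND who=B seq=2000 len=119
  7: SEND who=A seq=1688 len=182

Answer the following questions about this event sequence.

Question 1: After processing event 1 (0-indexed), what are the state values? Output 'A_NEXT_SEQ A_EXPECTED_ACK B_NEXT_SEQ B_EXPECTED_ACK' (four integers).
After event 0: A_seq=1059 A_ack=2000 B_seq=2000 B_ack=1059
After event 1: A_seq=1186 A_ack=2000 B_seq=2000 B_ack=1186

1186 2000 2000 1186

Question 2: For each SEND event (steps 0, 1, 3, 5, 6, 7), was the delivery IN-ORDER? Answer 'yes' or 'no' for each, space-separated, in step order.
Answer: yes yes no no yes no

Derivation:
Step 0: SEND seq=1000 -> in-order
Step 1: SEND seq=1059 -> in-order
Step 3: SEND seq=1351 -> out-of-order
Step 5: SEND seq=1506 -> out-of-order
Step 6: SEND seq=2000 -> in-order
Step 7: SEND seq=1688 -> out-of-order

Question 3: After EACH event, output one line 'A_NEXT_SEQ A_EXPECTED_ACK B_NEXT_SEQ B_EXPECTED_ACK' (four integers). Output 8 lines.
1059 2000 2000 1059
1186 2000 2000 1186
1351 2000 2000 1186
1506 2000 2000 1186
1506 2000 2000 1186
1688 2000 2000 1186
1688 2119 2119 1186
1870 2119 2119 1186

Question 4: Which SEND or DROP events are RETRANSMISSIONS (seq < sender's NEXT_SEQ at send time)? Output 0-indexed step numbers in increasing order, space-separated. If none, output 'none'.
Step 0: SEND seq=1000 -> fresh
Step 1: SEND seq=1059 -> fresh
Step 2: DROP seq=1186 -> fresh
Step 3: SEND seq=1351 -> fresh
Step 5: SEND seq=1506 -> fresh
Step 6: SEND seq=2000 -> fresh
Step 7: SEND seq=1688 -> fresh

Answer: none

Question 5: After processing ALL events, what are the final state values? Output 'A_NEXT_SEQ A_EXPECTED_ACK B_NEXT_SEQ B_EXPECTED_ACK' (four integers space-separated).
Answer: 1870 2119 2119 1186

Derivation:
After event 0: A_seq=1059 A_ack=2000 B_seq=2000 B_ack=1059
After event 1: A_seq=1186 A_ack=2000 B_seq=2000 B_ack=1186
After event 2: A_seq=1351 A_ack=2000 B_seq=2000 B_ack=1186
After event 3: A_seq=1506 A_ack=2000 B_seq=2000 B_ack=1186
After event 4: A_seq=1506 A_ack=2000 B_seq=2000 B_ack=1186
After event 5: A_seq=1688 A_ack=2000 B_seq=2000 B_ack=1186
After event 6: A_seq=1688 A_ack=2119 B_seq=2119 B_ack=1186
After event 7: A_seq=1870 A_ack=2119 B_seq=2119 B_ack=1186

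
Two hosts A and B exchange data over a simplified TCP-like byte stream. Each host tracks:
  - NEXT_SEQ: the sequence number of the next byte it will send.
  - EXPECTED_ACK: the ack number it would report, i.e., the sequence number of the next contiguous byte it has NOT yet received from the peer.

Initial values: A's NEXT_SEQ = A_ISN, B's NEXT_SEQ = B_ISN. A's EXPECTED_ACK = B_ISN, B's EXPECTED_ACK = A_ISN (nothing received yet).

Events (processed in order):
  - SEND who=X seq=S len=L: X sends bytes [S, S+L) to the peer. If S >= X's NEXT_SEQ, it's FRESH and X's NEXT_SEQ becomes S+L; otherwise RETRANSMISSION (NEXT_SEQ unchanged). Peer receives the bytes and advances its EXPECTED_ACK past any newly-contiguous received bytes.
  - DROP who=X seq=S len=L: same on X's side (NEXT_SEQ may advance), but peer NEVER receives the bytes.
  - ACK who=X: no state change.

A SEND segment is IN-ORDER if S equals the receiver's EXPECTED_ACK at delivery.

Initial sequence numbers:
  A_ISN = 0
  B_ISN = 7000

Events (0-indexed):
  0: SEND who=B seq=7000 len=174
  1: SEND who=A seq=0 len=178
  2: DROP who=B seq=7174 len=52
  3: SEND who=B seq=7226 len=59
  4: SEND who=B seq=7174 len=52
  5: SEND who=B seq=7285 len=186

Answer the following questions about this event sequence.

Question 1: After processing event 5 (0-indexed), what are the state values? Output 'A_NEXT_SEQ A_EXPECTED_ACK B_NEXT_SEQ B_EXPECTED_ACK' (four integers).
After event 0: A_seq=0 A_ack=7174 B_seq=7174 B_ack=0
After event 1: A_seq=178 A_ack=7174 B_seq=7174 B_ack=178
After event 2: A_seq=178 A_ack=7174 B_seq=7226 B_ack=178
After event 3: A_seq=178 A_ack=7174 B_seq=7285 B_ack=178
After event 4: A_seq=178 A_ack=7285 B_seq=7285 B_ack=178
After event 5: A_seq=178 A_ack=7471 B_seq=7471 B_ack=178

178 7471 7471 178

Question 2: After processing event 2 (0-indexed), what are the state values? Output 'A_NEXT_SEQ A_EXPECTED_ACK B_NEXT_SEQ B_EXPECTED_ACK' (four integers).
After event 0: A_seq=0 A_ack=7174 B_seq=7174 B_ack=0
After event 1: A_seq=178 A_ack=7174 B_seq=7174 B_ack=178
After event 2: A_seq=178 A_ack=7174 B_seq=7226 B_ack=178

178 7174 7226 178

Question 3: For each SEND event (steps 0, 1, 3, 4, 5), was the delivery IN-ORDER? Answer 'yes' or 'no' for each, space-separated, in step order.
Step 0: SEND seq=7000 -> in-order
Step 1: SEND seq=0 -> in-order
Step 3: SEND seq=7226 -> out-of-order
Step 4: SEND seq=7174 -> in-order
Step 5: SEND seq=7285 -> in-order

Answer: yes yes no yes yes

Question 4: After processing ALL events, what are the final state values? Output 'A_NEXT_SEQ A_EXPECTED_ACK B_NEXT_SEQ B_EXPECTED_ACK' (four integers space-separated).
After event 0: A_seq=0 A_ack=7174 B_seq=7174 B_ack=0
After event 1: A_seq=178 A_ack=7174 B_seq=7174 B_ack=178
After event 2: A_seq=178 A_ack=7174 B_seq=7226 B_ack=178
After event 3: A_seq=178 A_ack=7174 B_seq=7285 B_ack=178
After event 4: A_seq=178 A_ack=7285 B_seq=7285 B_ack=178
After event 5: A_seq=178 A_ack=7471 B_seq=7471 B_ack=178

Answer: 178 7471 7471 178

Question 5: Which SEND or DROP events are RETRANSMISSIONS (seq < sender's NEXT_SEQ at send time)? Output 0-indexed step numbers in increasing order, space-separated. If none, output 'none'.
Answer: 4

Derivation:
Step 0: SEND seq=7000 -> fresh
Step 1: SEND seq=0 -> fresh
Step 2: DROP seq=7174 -> fresh
Step 3: SEND seq=7226 -> fresh
Step 4: SEND seq=7174 -> retransmit
Step 5: SEND seq=7285 -> fresh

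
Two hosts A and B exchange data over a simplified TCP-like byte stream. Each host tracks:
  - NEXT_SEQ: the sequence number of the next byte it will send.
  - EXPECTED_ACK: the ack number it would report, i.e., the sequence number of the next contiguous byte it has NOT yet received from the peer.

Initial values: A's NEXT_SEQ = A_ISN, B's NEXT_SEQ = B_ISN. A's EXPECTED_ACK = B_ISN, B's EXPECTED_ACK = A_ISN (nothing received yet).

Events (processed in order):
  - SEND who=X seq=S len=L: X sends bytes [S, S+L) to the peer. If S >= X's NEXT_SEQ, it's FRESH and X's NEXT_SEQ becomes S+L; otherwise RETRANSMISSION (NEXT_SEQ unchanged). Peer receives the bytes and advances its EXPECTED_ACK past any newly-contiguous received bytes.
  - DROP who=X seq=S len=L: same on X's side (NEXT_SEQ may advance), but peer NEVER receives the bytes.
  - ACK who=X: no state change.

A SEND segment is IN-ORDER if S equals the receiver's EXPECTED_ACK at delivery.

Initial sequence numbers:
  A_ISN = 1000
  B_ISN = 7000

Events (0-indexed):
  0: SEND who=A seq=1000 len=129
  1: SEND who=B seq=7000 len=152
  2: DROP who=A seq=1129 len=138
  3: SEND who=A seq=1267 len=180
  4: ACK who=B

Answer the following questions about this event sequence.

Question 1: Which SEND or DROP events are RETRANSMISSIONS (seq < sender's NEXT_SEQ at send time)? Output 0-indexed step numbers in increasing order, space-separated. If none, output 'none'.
Step 0: SEND seq=1000 -> fresh
Step 1: SEND seq=7000 -> fresh
Step 2: DROP seq=1129 -> fresh
Step 3: SEND seq=1267 -> fresh

Answer: none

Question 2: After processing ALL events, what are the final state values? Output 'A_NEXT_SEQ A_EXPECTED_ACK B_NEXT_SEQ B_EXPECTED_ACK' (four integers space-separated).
Answer: 1447 7152 7152 1129

Derivation:
After event 0: A_seq=1129 A_ack=7000 B_seq=7000 B_ack=1129
After event 1: A_seq=1129 A_ack=7152 B_seq=7152 B_ack=1129
After event 2: A_seq=1267 A_ack=7152 B_seq=7152 B_ack=1129
After event 3: A_seq=1447 A_ack=7152 B_seq=7152 B_ack=1129
After event 4: A_seq=1447 A_ack=7152 B_seq=7152 B_ack=1129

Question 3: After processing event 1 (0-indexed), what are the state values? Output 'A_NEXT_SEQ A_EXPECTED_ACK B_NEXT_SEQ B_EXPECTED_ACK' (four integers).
After event 0: A_seq=1129 A_ack=7000 B_seq=7000 B_ack=1129
After event 1: A_seq=1129 A_ack=7152 B_seq=7152 B_ack=1129

1129 7152 7152 1129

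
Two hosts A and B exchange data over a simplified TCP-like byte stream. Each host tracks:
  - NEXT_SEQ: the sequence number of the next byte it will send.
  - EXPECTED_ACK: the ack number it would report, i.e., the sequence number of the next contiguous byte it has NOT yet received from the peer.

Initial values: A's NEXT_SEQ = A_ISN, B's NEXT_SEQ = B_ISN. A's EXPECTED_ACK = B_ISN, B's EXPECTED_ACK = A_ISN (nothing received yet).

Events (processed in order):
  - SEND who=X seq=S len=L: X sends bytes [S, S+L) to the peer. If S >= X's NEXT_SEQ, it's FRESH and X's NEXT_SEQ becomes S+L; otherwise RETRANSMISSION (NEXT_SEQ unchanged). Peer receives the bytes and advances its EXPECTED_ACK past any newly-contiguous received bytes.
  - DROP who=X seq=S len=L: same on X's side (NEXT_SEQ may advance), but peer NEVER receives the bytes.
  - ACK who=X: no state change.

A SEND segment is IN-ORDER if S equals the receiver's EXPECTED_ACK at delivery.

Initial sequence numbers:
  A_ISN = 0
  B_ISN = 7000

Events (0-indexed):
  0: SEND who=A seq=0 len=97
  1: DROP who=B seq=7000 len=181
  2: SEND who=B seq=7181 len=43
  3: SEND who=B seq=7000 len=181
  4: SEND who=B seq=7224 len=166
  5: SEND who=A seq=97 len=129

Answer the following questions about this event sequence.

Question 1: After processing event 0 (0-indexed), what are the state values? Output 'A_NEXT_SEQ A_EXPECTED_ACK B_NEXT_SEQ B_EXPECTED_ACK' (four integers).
After event 0: A_seq=97 A_ack=7000 B_seq=7000 B_ack=97

97 7000 7000 97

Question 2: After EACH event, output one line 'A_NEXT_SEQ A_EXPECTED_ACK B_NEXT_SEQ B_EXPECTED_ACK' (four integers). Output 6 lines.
97 7000 7000 97
97 7000 7181 97
97 7000 7224 97
97 7224 7224 97
97 7390 7390 97
226 7390 7390 226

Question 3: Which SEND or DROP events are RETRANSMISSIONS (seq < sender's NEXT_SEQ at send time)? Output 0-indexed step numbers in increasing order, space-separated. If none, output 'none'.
Step 0: SEND seq=0 -> fresh
Step 1: DROP seq=7000 -> fresh
Step 2: SEND seq=7181 -> fresh
Step 3: SEND seq=7000 -> retransmit
Step 4: SEND seq=7224 -> fresh
Step 5: SEND seq=97 -> fresh

Answer: 3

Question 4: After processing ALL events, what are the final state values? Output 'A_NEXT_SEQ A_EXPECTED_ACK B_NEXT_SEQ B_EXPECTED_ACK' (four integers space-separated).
Answer: 226 7390 7390 226

Derivation:
After event 0: A_seq=97 A_ack=7000 B_seq=7000 B_ack=97
After event 1: A_seq=97 A_ack=7000 B_seq=7181 B_ack=97
After event 2: A_seq=97 A_ack=7000 B_seq=7224 B_ack=97
After event 3: A_seq=97 A_ack=7224 B_seq=7224 B_ack=97
After event 4: A_seq=97 A_ack=7390 B_seq=7390 B_ack=97
After event 5: A_seq=226 A_ack=7390 B_seq=7390 B_ack=226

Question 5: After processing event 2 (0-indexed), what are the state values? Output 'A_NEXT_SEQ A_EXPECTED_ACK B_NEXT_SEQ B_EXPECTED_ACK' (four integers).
After event 0: A_seq=97 A_ack=7000 B_seq=7000 B_ack=97
After event 1: A_seq=97 A_ack=7000 B_seq=7181 B_ack=97
After event 2: A_seq=97 A_ack=7000 B_seq=7224 B_ack=97

97 7000 7224 97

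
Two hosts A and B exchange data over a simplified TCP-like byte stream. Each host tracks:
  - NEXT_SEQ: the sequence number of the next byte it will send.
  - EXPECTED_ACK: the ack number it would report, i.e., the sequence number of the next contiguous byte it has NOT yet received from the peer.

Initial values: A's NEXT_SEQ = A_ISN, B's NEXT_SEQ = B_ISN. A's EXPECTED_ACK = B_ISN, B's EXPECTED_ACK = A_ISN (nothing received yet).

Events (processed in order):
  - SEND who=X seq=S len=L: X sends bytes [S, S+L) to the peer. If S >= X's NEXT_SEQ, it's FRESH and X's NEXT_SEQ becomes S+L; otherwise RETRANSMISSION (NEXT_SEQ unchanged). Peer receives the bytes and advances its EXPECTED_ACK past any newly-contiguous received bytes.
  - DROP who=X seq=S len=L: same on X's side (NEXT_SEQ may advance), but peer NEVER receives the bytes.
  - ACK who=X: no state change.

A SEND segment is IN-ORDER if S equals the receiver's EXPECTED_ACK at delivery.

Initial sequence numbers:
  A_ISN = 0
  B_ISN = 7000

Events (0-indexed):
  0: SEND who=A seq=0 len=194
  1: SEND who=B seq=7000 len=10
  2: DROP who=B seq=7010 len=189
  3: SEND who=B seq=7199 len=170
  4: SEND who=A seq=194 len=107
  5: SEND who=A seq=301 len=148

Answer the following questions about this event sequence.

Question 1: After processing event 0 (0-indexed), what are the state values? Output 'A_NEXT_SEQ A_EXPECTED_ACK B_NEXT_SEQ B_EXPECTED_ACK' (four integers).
After event 0: A_seq=194 A_ack=7000 B_seq=7000 B_ack=194

194 7000 7000 194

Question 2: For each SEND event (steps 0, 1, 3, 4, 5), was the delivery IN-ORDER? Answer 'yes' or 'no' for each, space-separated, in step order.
Step 0: SEND seq=0 -> in-order
Step 1: SEND seq=7000 -> in-order
Step 3: SEND seq=7199 -> out-of-order
Step 4: SEND seq=194 -> in-order
Step 5: SEND seq=301 -> in-order

Answer: yes yes no yes yes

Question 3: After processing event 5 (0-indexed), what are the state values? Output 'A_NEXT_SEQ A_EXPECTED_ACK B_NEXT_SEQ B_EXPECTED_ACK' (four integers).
After event 0: A_seq=194 A_ack=7000 B_seq=7000 B_ack=194
After event 1: A_seq=194 A_ack=7010 B_seq=7010 B_ack=194
After event 2: A_seq=194 A_ack=7010 B_seq=7199 B_ack=194
After event 3: A_seq=194 A_ack=7010 B_seq=7369 B_ack=194
After event 4: A_seq=301 A_ack=7010 B_seq=7369 B_ack=301
After event 5: A_seq=449 A_ack=7010 B_seq=7369 B_ack=449

449 7010 7369 449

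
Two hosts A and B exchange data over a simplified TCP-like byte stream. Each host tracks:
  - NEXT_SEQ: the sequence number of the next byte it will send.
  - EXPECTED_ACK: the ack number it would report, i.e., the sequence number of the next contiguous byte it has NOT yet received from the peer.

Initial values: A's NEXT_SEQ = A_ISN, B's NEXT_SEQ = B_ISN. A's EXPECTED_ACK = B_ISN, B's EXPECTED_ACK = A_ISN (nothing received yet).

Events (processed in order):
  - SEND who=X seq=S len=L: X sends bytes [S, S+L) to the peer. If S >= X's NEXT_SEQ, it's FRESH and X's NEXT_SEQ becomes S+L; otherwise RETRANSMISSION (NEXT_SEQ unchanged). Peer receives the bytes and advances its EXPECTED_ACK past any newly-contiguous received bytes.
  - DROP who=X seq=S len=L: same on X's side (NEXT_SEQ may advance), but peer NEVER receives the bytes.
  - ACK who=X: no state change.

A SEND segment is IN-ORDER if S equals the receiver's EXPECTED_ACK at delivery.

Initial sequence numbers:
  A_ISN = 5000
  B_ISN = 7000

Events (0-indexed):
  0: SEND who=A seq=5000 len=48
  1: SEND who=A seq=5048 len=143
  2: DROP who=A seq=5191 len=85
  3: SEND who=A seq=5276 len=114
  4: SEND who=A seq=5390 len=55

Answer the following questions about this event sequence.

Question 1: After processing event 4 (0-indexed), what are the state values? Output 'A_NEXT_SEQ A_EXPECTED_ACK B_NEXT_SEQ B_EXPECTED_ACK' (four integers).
After event 0: A_seq=5048 A_ack=7000 B_seq=7000 B_ack=5048
After event 1: A_seq=5191 A_ack=7000 B_seq=7000 B_ack=5191
After event 2: A_seq=5276 A_ack=7000 B_seq=7000 B_ack=5191
After event 3: A_seq=5390 A_ack=7000 B_seq=7000 B_ack=5191
After event 4: A_seq=5445 A_ack=7000 B_seq=7000 B_ack=5191

5445 7000 7000 5191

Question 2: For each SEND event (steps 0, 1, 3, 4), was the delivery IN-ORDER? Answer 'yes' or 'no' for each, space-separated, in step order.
Answer: yes yes no no

Derivation:
Step 0: SEND seq=5000 -> in-order
Step 1: SEND seq=5048 -> in-order
Step 3: SEND seq=5276 -> out-of-order
Step 4: SEND seq=5390 -> out-of-order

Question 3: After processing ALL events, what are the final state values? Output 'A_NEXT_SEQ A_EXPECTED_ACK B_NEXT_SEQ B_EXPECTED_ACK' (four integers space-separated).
Answer: 5445 7000 7000 5191

Derivation:
After event 0: A_seq=5048 A_ack=7000 B_seq=7000 B_ack=5048
After event 1: A_seq=5191 A_ack=7000 B_seq=7000 B_ack=5191
After event 2: A_seq=5276 A_ack=7000 B_seq=7000 B_ack=5191
After event 3: A_seq=5390 A_ack=7000 B_seq=7000 B_ack=5191
After event 4: A_seq=5445 A_ack=7000 B_seq=7000 B_ack=5191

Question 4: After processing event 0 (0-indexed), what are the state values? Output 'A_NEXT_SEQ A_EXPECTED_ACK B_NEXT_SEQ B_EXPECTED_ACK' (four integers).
After event 0: A_seq=5048 A_ack=7000 B_seq=7000 B_ack=5048

5048 7000 7000 5048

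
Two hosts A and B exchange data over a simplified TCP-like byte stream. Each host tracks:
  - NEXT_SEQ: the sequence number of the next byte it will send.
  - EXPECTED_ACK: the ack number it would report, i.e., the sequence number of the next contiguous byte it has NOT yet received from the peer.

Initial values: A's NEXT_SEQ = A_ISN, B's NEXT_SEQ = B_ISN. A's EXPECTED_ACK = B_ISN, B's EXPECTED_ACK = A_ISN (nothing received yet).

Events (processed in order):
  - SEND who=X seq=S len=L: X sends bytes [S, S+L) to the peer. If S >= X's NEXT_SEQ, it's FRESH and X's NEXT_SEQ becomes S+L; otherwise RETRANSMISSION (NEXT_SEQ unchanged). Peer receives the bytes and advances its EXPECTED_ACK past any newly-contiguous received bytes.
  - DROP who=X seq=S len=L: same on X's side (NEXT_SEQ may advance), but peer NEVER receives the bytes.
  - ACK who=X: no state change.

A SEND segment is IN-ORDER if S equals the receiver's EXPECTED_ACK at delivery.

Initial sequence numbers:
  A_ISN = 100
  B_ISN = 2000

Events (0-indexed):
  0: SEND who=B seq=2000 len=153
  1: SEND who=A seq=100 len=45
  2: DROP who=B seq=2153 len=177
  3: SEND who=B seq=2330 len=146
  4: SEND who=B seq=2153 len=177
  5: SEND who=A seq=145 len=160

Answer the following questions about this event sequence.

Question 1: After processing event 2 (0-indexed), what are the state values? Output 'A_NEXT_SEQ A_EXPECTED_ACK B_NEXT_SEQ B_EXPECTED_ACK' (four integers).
After event 0: A_seq=100 A_ack=2153 B_seq=2153 B_ack=100
After event 1: A_seq=145 A_ack=2153 B_seq=2153 B_ack=145
After event 2: A_seq=145 A_ack=2153 B_seq=2330 B_ack=145

145 2153 2330 145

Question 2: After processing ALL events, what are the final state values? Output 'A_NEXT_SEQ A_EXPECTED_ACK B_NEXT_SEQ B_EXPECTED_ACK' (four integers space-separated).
After event 0: A_seq=100 A_ack=2153 B_seq=2153 B_ack=100
After event 1: A_seq=145 A_ack=2153 B_seq=2153 B_ack=145
After event 2: A_seq=145 A_ack=2153 B_seq=2330 B_ack=145
After event 3: A_seq=145 A_ack=2153 B_seq=2476 B_ack=145
After event 4: A_seq=145 A_ack=2476 B_seq=2476 B_ack=145
After event 5: A_seq=305 A_ack=2476 B_seq=2476 B_ack=305

Answer: 305 2476 2476 305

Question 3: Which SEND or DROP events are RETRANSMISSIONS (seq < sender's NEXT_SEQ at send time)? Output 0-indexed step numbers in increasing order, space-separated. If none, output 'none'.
Step 0: SEND seq=2000 -> fresh
Step 1: SEND seq=100 -> fresh
Step 2: DROP seq=2153 -> fresh
Step 3: SEND seq=2330 -> fresh
Step 4: SEND seq=2153 -> retransmit
Step 5: SEND seq=145 -> fresh

Answer: 4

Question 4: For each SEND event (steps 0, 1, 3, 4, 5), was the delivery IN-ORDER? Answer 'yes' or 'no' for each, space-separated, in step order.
Step 0: SEND seq=2000 -> in-order
Step 1: SEND seq=100 -> in-order
Step 3: SEND seq=2330 -> out-of-order
Step 4: SEND seq=2153 -> in-order
Step 5: SEND seq=145 -> in-order

Answer: yes yes no yes yes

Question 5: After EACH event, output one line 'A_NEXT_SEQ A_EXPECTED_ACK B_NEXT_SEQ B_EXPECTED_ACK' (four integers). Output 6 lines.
100 2153 2153 100
145 2153 2153 145
145 2153 2330 145
145 2153 2476 145
145 2476 2476 145
305 2476 2476 305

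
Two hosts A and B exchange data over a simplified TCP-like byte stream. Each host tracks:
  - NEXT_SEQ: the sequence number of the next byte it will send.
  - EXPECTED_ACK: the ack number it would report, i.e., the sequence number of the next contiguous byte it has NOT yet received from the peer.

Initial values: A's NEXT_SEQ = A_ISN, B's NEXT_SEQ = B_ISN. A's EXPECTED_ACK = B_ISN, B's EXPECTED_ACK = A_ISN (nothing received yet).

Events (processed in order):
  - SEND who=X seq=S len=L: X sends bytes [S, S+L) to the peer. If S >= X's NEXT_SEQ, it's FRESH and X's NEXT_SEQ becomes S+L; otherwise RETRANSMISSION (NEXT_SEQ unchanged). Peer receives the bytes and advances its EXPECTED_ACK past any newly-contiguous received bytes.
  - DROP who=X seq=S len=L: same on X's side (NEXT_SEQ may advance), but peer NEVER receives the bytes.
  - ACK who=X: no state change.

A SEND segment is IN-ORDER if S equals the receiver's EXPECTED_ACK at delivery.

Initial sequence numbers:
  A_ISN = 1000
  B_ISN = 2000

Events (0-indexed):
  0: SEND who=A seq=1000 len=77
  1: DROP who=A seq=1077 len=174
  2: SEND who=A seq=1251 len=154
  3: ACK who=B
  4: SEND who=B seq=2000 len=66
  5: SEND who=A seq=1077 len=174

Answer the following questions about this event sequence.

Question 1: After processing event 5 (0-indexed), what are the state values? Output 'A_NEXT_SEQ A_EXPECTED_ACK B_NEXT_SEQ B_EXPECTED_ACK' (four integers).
After event 0: A_seq=1077 A_ack=2000 B_seq=2000 B_ack=1077
After event 1: A_seq=1251 A_ack=2000 B_seq=2000 B_ack=1077
After event 2: A_seq=1405 A_ack=2000 B_seq=2000 B_ack=1077
After event 3: A_seq=1405 A_ack=2000 B_seq=2000 B_ack=1077
After event 4: A_seq=1405 A_ack=2066 B_seq=2066 B_ack=1077
After event 5: A_seq=1405 A_ack=2066 B_seq=2066 B_ack=1405

1405 2066 2066 1405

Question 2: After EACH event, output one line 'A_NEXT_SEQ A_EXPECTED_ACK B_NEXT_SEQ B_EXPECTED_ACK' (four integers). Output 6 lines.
1077 2000 2000 1077
1251 2000 2000 1077
1405 2000 2000 1077
1405 2000 2000 1077
1405 2066 2066 1077
1405 2066 2066 1405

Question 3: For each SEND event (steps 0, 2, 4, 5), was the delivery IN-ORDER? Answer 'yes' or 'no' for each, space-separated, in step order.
Step 0: SEND seq=1000 -> in-order
Step 2: SEND seq=1251 -> out-of-order
Step 4: SEND seq=2000 -> in-order
Step 5: SEND seq=1077 -> in-order

Answer: yes no yes yes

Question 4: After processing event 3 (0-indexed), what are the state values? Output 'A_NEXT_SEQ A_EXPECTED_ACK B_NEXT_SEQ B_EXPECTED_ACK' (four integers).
After event 0: A_seq=1077 A_ack=2000 B_seq=2000 B_ack=1077
After event 1: A_seq=1251 A_ack=2000 B_seq=2000 B_ack=1077
After event 2: A_seq=1405 A_ack=2000 B_seq=2000 B_ack=1077
After event 3: A_seq=1405 A_ack=2000 B_seq=2000 B_ack=1077

1405 2000 2000 1077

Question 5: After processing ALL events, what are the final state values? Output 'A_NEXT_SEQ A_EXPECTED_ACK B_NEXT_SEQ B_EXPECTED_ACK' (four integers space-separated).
After event 0: A_seq=1077 A_ack=2000 B_seq=2000 B_ack=1077
After event 1: A_seq=1251 A_ack=2000 B_seq=2000 B_ack=1077
After event 2: A_seq=1405 A_ack=2000 B_seq=2000 B_ack=1077
After event 3: A_seq=1405 A_ack=2000 B_seq=2000 B_ack=1077
After event 4: A_seq=1405 A_ack=2066 B_seq=2066 B_ack=1077
After event 5: A_seq=1405 A_ack=2066 B_seq=2066 B_ack=1405

Answer: 1405 2066 2066 1405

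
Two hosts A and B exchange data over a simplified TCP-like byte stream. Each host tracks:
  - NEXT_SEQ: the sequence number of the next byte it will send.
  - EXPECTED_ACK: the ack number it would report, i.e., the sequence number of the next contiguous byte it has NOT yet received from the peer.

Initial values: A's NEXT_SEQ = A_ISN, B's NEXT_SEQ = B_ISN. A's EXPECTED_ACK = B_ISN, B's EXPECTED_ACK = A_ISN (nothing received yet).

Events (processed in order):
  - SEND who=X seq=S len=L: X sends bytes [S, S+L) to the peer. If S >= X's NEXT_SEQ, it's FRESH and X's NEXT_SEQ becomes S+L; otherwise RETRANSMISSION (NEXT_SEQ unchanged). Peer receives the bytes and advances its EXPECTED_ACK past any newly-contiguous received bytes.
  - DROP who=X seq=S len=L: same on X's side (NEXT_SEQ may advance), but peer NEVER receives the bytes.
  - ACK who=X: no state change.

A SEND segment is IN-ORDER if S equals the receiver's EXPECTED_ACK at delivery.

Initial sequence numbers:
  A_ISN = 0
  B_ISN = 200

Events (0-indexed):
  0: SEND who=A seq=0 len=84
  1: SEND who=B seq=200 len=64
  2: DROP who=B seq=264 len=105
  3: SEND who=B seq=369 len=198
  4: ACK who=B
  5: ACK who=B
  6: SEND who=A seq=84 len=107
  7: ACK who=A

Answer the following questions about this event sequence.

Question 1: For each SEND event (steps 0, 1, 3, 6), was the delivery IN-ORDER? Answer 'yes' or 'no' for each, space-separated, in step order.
Answer: yes yes no yes

Derivation:
Step 0: SEND seq=0 -> in-order
Step 1: SEND seq=200 -> in-order
Step 3: SEND seq=369 -> out-of-order
Step 6: SEND seq=84 -> in-order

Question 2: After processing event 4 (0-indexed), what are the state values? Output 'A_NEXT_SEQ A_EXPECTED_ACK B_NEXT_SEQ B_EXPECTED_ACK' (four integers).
After event 0: A_seq=84 A_ack=200 B_seq=200 B_ack=84
After event 1: A_seq=84 A_ack=264 B_seq=264 B_ack=84
After event 2: A_seq=84 A_ack=264 B_seq=369 B_ack=84
After event 3: A_seq=84 A_ack=264 B_seq=567 B_ack=84
After event 4: A_seq=84 A_ack=264 B_seq=567 B_ack=84

84 264 567 84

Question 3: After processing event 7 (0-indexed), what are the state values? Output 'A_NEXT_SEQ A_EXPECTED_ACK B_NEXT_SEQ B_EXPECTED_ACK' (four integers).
After event 0: A_seq=84 A_ack=200 B_seq=200 B_ack=84
After event 1: A_seq=84 A_ack=264 B_seq=264 B_ack=84
After event 2: A_seq=84 A_ack=264 B_seq=369 B_ack=84
After event 3: A_seq=84 A_ack=264 B_seq=567 B_ack=84
After event 4: A_seq=84 A_ack=264 B_seq=567 B_ack=84
After event 5: A_seq=84 A_ack=264 B_seq=567 B_ack=84
After event 6: A_seq=191 A_ack=264 B_seq=567 B_ack=191
After event 7: A_seq=191 A_ack=264 B_seq=567 B_ack=191

191 264 567 191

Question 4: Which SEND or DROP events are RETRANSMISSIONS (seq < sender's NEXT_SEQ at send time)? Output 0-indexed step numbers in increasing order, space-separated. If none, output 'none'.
Answer: none

Derivation:
Step 0: SEND seq=0 -> fresh
Step 1: SEND seq=200 -> fresh
Step 2: DROP seq=264 -> fresh
Step 3: SEND seq=369 -> fresh
Step 6: SEND seq=84 -> fresh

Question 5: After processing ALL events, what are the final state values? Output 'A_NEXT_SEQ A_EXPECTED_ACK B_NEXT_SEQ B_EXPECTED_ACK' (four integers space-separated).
After event 0: A_seq=84 A_ack=200 B_seq=200 B_ack=84
After event 1: A_seq=84 A_ack=264 B_seq=264 B_ack=84
After event 2: A_seq=84 A_ack=264 B_seq=369 B_ack=84
After event 3: A_seq=84 A_ack=264 B_seq=567 B_ack=84
After event 4: A_seq=84 A_ack=264 B_seq=567 B_ack=84
After event 5: A_seq=84 A_ack=264 B_seq=567 B_ack=84
After event 6: A_seq=191 A_ack=264 B_seq=567 B_ack=191
After event 7: A_seq=191 A_ack=264 B_seq=567 B_ack=191

Answer: 191 264 567 191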